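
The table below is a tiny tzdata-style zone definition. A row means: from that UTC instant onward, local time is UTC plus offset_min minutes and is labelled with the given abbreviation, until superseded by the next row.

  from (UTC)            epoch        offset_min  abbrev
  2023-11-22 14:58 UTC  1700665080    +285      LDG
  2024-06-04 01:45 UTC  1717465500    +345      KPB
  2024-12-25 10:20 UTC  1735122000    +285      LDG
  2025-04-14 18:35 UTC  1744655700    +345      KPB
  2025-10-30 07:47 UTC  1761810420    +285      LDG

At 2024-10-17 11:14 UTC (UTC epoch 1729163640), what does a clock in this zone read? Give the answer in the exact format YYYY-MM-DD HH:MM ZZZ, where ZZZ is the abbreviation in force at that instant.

2024-10-17 16:59 KPB

Query: 2024-10-17 11:14 UTC
Rule 2/5 (KPB, +05:45): 2024-06-04 01:45 UTC ≤ query < 2024-12-25 10:20 UTC
11·60 + 14 + 345 = 1019 min
1019 = 0·1440 + 1019; 1019 = 16·60 + 59 → 16:59, same day
→ 2024-10-17 16:59 KPB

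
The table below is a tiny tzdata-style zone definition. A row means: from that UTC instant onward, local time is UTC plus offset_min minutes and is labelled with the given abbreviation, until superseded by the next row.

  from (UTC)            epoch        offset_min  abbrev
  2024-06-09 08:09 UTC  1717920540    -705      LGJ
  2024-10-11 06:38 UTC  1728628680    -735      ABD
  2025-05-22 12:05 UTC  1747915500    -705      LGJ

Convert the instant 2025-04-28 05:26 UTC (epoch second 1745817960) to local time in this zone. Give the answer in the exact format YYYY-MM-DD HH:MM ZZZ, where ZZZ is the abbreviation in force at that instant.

2025-04-27 17:11 ABD

Query: 2025-04-28 05:26 UTC
Rule 2/3 (ABD, -12:15): 2024-10-11 06:38 UTC ≤ query < 2025-05-22 12:05 UTC
5·60 + 26 - 735 = -409 min
-409 = -1·1440 + 1031; 1031 = 17·60 + 11 → 17:11, 2025-04-28 - 1 day = 2025-04-27
→ 2025-04-27 17:11 ABD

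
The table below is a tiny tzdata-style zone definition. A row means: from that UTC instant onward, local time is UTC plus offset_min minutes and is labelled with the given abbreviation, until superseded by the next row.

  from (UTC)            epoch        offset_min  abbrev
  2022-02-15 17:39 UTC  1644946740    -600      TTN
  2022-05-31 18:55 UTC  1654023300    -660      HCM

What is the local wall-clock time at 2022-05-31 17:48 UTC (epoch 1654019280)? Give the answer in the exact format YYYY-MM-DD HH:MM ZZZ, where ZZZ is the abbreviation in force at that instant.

2022-05-31 07:48 TTN

Query: 2022-05-31 17:48 UTC
Rule 1/2 (TTN, -10:00): 2022-02-15 17:39 UTC ≤ query < 2022-05-31 18:55 UTC
17·60 + 48 - 600 = 468 min
468 = 0·1440 + 468; 468 = 7·60 + 48 → 07:48, same day
→ 2022-05-31 07:48 TTN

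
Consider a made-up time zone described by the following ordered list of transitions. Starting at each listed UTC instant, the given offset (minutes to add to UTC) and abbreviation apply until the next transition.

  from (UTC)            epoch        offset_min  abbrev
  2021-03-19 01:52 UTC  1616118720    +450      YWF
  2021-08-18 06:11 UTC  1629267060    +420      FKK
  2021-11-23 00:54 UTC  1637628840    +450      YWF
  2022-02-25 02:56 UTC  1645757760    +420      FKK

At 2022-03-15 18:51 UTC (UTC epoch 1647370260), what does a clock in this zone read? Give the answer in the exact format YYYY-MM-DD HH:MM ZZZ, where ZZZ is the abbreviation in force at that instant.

2022-03-16 01:51 FKK

Query: 2022-03-15 18:51 UTC
Rule 4/4 (FKK, +07:00): 2022-02-25 02:56 UTC ≤ query < +∞
18·60 + 51 + 420 = 1551 min
1551 = 1·1440 + 111; 111 = 1·60 + 51 → 01:51, 2022-03-15 + 1 day = 2022-03-16
→ 2022-03-16 01:51 FKK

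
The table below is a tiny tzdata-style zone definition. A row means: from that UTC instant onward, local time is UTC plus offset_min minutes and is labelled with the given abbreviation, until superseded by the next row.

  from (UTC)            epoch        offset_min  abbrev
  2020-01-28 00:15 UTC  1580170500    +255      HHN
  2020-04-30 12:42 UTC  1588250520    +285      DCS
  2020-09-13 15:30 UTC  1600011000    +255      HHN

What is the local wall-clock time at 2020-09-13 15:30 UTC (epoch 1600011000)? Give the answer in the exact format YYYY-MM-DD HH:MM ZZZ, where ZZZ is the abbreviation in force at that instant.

2020-09-13 19:45 HHN

Query: 2020-09-13 15:30 UTC
Rule 3/3 (HHN, +04:15): 2020-09-13 15:30 UTC ≤ query < +∞
15·60 + 30 + 255 = 1185 min
1185 = 0·1440 + 1185; 1185 = 19·60 + 45 → 19:45, same day
→ 2020-09-13 19:45 HHN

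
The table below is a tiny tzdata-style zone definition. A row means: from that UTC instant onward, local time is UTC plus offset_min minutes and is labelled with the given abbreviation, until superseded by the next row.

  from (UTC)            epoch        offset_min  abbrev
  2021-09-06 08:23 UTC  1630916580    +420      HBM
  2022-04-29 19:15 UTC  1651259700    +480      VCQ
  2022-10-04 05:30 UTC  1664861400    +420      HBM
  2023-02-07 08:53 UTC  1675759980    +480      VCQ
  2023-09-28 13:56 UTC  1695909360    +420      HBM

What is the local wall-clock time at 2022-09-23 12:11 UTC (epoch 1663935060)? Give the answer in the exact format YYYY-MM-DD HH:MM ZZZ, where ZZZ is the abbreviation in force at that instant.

Query: 2022-09-23 12:11 UTC
Rule 2/5 (VCQ, +08:00): 2022-04-29 19:15 UTC ≤ query < 2022-10-04 05:30 UTC
12·60 + 11 + 480 = 1211 min
1211 = 0·1440 + 1211; 1211 = 20·60 + 11 → 20:11, same day
→ 2022-09-23 20:11 VCQ

2022-09-23 20:11 VCQ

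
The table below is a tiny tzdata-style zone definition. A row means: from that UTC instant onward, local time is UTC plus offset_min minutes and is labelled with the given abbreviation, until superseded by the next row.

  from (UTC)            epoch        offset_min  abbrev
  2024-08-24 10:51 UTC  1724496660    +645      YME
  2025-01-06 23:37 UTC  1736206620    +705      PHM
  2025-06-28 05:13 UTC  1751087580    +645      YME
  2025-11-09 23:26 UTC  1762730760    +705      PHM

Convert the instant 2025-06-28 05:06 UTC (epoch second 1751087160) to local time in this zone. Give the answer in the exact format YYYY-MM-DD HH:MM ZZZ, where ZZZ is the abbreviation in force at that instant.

2025-06-28 16:51 PHM

Query: 2025-06-28 05:06 UTC
Rule 2/4 (PHM, +11:45): 2025-01-06 23:37 UTC ≤ query < 2025-06-28 05:13 UTC
5·60 + 6 + 705 = 1011 min
1011 = 0·1440 + 1011; 1011 = 16·60 + 51 → 16:51, same day
→ 2025-06-28 16:51 PHM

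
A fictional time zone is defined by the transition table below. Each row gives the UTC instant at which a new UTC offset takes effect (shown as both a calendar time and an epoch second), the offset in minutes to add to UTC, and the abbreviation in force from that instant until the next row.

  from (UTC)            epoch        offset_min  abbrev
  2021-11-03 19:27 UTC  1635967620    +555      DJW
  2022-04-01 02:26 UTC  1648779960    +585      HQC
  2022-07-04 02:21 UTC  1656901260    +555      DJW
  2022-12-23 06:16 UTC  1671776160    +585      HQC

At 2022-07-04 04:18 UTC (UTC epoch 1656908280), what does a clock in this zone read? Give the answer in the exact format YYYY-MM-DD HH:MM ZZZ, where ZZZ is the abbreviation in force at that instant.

Query: 2022-07-04 04:18 UTC
Rule 3/4 (DJW, +09:15): 2022-07-04 02:21 UTC ≤ query < 2022-12-23 06:16 UTC
4·60 + 18 + 555 = 813 min
813 = 0·1440 + 813; 813 = 13·60 + 33 → 13:33, same day
→ 2022-07-04 13:33 DJW

2022-07-04 13:33 DJW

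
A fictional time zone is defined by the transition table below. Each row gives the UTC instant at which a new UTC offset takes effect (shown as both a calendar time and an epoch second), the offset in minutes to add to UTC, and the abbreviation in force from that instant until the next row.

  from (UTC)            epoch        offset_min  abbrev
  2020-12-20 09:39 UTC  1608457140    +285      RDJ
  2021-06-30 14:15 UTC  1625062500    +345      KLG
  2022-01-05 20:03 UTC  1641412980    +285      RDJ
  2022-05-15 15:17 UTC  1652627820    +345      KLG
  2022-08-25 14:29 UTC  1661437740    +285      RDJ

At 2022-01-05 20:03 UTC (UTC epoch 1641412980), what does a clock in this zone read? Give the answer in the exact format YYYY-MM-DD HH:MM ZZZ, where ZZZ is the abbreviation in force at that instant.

2022-01-06 00:48 RDJ

Query: 2022-01-05 20:03 UTC
Rule 3/5 (RDJ, +04:45): 2022-01-05 20:03 UTC ≤ query < 2022-05-15 15:17 UTC
20·60 + 3 + 285 = 1488 min
1488 = 1·1440 + 48; 48 = 0·60 + 48 → 00:48, 2022-01-05 + 1 day = 2022-01-06
→ 2022-01-06 00:48 RDJ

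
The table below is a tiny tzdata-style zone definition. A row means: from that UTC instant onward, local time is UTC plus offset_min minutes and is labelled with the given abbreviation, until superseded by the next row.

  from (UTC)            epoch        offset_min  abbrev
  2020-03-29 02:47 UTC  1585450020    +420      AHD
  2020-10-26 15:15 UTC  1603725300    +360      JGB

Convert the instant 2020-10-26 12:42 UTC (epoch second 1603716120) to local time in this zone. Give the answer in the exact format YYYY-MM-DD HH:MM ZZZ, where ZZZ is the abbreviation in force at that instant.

2020-10-26 19:42 AHD

Query: 2020-10-26 12:42 UTC
Rule 1/2 (AHD, +07:00): 2020-03-29 02:47 UTC ≤ query < 2020-10-26 15:15 UTC
12·60 + 42 + 420 = 1182 min
1182 = 0·1440 + 1182; 1182 = 19·60 + 42 → 19:42, same day
→ 2020-10-26 19:42 AHD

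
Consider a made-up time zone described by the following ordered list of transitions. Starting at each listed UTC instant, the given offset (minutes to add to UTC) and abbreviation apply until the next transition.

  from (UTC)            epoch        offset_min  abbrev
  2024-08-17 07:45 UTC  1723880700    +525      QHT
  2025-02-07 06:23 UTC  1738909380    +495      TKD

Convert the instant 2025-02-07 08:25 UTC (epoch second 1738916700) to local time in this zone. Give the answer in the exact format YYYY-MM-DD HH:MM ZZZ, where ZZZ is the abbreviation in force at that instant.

Query: 2025-02-07 08:25 UTC
Rule 2/2 (TKD, +08:15): 2025-02-07 06:23 UTC ≤ query < +∞
8·60 + 25 + 495 = 1000 min
1000 = 0·1440 + 1000; 1000 = 16·60 + 40 → 16:40, same day
→ 2025-02-07 16:40 TKD

2025-02-07 16:40 TKD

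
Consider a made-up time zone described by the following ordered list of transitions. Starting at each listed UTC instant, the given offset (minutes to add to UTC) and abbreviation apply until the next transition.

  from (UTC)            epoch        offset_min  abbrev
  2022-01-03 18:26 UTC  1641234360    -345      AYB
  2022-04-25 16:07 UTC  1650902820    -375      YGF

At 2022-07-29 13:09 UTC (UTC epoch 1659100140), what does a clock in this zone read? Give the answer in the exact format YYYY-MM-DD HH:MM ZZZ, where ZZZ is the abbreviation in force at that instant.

2022-07-29 06:54 YGF

Query: 2022-07-29 13:09 UTC
Rule 2/2 (YGF, -06:15): 2022-04-25 16:07 UTC ≤ query < +∞
13·60 + 9 - 375 = 414 min
414 = 0·1440 + 414; 414 = 6·60 + 54 → 06:54, same day
→ 2022-07-29 06:54 YGF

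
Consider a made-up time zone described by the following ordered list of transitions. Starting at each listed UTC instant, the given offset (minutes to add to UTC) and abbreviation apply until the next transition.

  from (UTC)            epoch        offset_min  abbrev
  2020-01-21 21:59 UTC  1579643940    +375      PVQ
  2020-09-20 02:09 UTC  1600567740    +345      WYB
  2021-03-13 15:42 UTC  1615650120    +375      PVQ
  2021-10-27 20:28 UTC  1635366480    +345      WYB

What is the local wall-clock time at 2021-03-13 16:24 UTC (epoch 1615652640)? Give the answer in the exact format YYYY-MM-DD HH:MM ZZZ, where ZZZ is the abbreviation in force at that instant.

Query: 2021-03-13 16:24 UTC
Rule 3/4 (PVQ, +06:15): 2021-03-13 15:42 UTC ≤ query < 2021-10-27 20:28 UTC
16·60 + 24 + 375 = 1359 min
1359 = 0·1440 + 1359; 1359 = 22·60 + 39 → 22:39, same day
→ 2021-03-13 22:39 PVQ

2021-03-13 22:39 PVQ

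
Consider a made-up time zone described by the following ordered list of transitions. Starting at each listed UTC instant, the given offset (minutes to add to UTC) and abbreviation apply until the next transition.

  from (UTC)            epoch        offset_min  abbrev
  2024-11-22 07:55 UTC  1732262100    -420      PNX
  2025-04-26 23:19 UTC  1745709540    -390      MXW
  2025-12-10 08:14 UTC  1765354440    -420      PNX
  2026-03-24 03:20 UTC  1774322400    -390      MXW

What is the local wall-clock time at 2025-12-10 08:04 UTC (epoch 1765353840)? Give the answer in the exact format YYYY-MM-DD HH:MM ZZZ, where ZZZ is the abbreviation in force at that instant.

2025-12-10 01:34 MXW

Query: 2025-12-10 08:04 UTC
Rule 2/4 (MXW, -06:30): 2025-04-26 23:19 UTC ≤ query < 2025-12-10 08:14 UTC
8·60 + 4 - 390 = 94 min
94 = 0·1440 + 94; 94 = 1·60 + 34 → 01:34, same day
→ 2025-12-10 01:34 MXW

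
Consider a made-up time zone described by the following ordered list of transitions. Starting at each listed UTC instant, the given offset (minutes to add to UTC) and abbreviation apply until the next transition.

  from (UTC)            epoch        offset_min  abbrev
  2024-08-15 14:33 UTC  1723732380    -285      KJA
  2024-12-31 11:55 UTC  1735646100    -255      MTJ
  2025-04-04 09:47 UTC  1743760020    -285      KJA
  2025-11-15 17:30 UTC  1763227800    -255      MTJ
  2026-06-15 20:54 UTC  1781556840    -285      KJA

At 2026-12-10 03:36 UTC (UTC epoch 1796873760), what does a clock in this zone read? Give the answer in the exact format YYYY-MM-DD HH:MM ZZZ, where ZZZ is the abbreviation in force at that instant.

Query: 2026-12-10 03:36 UTC
Rule 5/5 (KJA, -04:45): 2026-06-15 20:54 UTC ≤ query < +∞
3·60 + 36 - 285 = -69 min
-69 = -1·1440 + 1371; 1371 = 22·60 + 51 → 22:51, 2026-12-10 - 1 day = 2026-12-09
→ 2026-12-09 22:51 KJA

2026-12-09 22:51 KJA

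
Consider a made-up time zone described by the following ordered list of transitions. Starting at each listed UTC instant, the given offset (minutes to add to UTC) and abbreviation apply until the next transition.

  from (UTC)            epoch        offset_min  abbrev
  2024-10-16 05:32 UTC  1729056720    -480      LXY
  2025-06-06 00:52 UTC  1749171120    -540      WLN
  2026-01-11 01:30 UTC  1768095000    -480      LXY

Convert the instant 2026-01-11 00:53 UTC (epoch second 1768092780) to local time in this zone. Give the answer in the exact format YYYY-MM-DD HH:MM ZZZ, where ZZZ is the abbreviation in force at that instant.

2026-01-10 15:53 WLN

Query: 2026-01-11 00:53 UTC
Rule 2/3 (WLN, -09:00): 2025-06-06 00:52 UTC ≤ query < 2026-01-11 01:30 UTC
0·60 + 53 - 540 = -487 min
-487 = -1·1440 + 953; 953 = 15·60 + 53 → 15:53, 2026-01-11 - 1 day = 2026-01-10
→ 2026-01-10 15:53 WLN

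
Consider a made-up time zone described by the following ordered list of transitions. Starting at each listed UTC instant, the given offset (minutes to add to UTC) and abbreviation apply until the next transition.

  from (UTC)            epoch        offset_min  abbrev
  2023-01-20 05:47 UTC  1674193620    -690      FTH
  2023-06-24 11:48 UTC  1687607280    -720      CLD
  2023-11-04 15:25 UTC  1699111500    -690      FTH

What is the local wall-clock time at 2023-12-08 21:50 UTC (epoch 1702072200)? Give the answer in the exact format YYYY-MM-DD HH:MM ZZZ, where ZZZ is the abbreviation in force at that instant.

2023-12-08 10:20 FTH

Query: 2023-12-08 21:50 UTC
Rule 3/3 (FTH, -11:30): 2023-11-04 15:25 UTC ≤ query < +∞
21·60 + 50 - 690 = 620 min
620 = 0·1440 + 620; 620 = 10·60 + 20 → 10:20, same day
→ 2023-12-08 10:20 FTH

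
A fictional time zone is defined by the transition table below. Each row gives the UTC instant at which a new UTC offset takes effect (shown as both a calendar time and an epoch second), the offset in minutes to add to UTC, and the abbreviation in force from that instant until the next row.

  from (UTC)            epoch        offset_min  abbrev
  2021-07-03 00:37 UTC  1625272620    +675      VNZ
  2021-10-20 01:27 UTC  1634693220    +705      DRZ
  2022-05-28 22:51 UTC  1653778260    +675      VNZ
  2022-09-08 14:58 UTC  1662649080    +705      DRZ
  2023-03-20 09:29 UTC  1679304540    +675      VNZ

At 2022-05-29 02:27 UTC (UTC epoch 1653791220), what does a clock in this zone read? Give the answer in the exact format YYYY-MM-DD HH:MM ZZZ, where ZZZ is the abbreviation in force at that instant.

Query: 2022-05-29 02:27 UTC
Rule 3/5 (VNZ, +11:15): 2022-05-28 22:51 UTC ≤ query < 2022-09-08 14:58 UTC
2·60 + 27 + 675 = 822 min
822 = 0·1440 + 822; 822 = 13·60 + 42 → 13:42, same day
→ 2022-05-29 13:42 VNZ

2022-05-29 13:42 VNZ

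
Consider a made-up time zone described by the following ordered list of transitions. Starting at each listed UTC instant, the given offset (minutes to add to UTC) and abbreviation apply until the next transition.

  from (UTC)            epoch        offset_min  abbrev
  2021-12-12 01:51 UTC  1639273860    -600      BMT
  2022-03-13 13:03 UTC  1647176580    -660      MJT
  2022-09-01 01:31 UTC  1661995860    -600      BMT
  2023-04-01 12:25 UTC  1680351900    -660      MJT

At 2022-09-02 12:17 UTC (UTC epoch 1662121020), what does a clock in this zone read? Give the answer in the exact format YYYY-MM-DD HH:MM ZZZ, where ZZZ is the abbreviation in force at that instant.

Query: 2022-09-02 12:17 UTC
Rule 3/4 (BMT, -10:00): 2022-09-01 01:31 UTC ≤ query < 2023-04-01 12:25 UTC
12·60 + 17 - 600 = 137 min
137 = 0·1440 + 137; 137 = 2·60 + 17 → 02:17, same day
→ 2022-09-02 02:17 BMT

2022-09-02 02:17 BMT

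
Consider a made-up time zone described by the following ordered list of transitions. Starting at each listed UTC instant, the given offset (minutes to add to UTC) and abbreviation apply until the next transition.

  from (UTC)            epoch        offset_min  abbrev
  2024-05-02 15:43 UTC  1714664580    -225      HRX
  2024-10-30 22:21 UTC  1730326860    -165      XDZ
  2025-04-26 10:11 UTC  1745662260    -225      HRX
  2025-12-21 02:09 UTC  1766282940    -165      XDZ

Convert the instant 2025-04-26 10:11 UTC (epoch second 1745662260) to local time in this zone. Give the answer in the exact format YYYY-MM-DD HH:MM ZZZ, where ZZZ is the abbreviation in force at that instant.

Query: 2025-04-26 10:11 UTC
Rule 3/4 (HRX, -03:45): 2025-04-26 10:11 UTC ≤ query < 2025-12-21 02:09 UTC
10·60 + 11 - 225 = 386 min
386 = 0·1440 + 386; 386 = 6·60 + 26 → 06:26, same day
→ 2025-04-26 06:26 HRX

2025-04-26 06:26 HRX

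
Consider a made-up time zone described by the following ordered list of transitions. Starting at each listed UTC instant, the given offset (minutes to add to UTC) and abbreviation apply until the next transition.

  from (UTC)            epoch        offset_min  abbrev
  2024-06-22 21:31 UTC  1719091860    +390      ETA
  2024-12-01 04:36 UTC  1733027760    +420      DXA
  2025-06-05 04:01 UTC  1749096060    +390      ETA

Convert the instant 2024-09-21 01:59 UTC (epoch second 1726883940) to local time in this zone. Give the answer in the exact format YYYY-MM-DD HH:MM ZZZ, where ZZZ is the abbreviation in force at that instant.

2024-09-21 08:29 ETA

Query: 2024-09-21 01:59 UTC
Rule 1/3 (ETA, +06:30): 2024-06-22 21:31 UTC ≤ query < 2024-12-01 04:36 UTC
1·60 + 59 + 390 = 509 min
509 = 0·1440 + 509; 509 = 8·60 + 29 → 08:29, same day
→ 2024-09-21 08:29 ETA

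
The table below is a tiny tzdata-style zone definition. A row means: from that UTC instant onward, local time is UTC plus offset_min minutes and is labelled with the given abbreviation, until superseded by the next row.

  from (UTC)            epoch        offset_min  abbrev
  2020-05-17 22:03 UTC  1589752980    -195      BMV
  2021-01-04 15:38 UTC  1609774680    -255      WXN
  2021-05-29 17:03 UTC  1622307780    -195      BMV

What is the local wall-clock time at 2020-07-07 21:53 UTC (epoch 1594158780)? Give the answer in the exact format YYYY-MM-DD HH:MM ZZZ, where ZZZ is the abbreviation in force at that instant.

Query: 2020-07-07 21:53 UTC
Rule 1/3 (BMV, -03:15): 2020-05-17 22:03 UTC ≤ query < 2021-01-04 15:38 UTC
21·60 + 53 - 195 = 1118 min
1118 = 0·1440 + 1118; 1118 = 18·60 + 38 → 18:38, same day
→ 2020-07-07 18:38 BMV

2020-07-07 18:38 BMV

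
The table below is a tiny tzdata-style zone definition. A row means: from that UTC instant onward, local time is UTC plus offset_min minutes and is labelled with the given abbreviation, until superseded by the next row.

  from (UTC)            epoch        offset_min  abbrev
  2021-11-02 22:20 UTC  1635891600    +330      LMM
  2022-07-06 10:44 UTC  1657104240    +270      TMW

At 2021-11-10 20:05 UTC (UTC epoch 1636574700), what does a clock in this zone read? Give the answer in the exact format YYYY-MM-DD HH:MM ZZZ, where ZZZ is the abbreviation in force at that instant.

2021-11-11 01:35 LMM

Query: 2021-11-10 20:05 UTC
Rule 1/2 (LMM, +05:30): 2021-11-02 22:20 UTC ≤ query < 2022-07-06 10:44 UTC
20·60 + 5 + 330 = 1535 min
1535 = 1·1440 + 95; 95 = 1·60 + 35 → 01:35, 2021-11-10 + 1 day = 2021-11-11
→ 2021-11-11 01:35 LMM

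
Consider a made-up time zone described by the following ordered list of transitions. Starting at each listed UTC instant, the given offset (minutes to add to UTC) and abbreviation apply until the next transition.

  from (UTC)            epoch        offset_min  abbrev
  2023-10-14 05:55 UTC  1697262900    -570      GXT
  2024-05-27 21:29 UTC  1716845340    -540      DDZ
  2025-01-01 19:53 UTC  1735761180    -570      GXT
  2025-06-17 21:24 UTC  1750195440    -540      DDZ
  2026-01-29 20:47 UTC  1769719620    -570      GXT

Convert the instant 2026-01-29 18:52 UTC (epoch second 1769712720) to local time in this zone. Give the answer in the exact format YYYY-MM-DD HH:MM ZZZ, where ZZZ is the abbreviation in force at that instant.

2026-01-29 09:52 DDZ

Query: 2026-01-29 18:52 UTC
Rule 4/5 (DDZ, -09:00): 2025-06-17 21:24 UTC ≤ query < 2026-01-29 20:47 UTC
18·60 + 52 - 540 = 592 min
592 = 0·1440 + 592; 592 = 9·60 + 52 → 09:52, same day
→ 2026-01-29 09:52 DDZ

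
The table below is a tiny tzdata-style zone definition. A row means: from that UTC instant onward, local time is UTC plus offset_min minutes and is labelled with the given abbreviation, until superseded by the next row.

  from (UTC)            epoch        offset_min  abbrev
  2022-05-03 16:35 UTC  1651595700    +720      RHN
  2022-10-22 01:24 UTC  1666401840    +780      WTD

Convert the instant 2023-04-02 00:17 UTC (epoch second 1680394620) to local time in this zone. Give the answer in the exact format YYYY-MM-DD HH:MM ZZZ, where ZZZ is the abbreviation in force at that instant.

2023-04-02 13:17 WTD

Query: 2023-04-02 00:17 UTC
Rule 2/2 (WTD, +13:00): 2022-10-22 01:24 UTC ≤ query < +∞
0·60 + 17 + 780 = 797 min
797 = 0·1440 + 797; 797 = 13·60 + 17 → 13:17, same day
→ 2023-04-02 13:17 WTD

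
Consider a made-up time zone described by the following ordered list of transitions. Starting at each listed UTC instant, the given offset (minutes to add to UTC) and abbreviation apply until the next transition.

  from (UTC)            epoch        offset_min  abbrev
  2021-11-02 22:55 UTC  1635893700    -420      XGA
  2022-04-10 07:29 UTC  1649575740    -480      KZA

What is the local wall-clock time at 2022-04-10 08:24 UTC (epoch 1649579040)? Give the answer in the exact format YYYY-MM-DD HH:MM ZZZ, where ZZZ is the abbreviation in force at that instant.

2022-04-10 00:24 KZA

Query: 2022-04-10 08:24 UTC
Rule 2/2 (KZA, -08:00): 2022-04-10 07:29 UTC ≤ query < +∞
8·60 + 24 - 480 = 24 min
24 = 0·1440 + 24; 24 = 0·60 + 24 → 00:24, same day
→ 2022-04-10 00:24 KZA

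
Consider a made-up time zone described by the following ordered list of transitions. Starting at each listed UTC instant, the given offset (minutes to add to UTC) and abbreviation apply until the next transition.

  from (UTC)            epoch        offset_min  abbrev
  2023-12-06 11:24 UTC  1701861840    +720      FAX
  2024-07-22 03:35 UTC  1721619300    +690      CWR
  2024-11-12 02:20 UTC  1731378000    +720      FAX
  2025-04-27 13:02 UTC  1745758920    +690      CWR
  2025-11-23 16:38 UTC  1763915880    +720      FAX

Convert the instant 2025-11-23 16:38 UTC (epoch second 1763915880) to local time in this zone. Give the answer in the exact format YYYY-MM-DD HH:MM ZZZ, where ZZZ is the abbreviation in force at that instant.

2025-11-24 04:38 FAX

Query: 2025-11-23 16:38 UTC
Rule 5/5 (FAX, +12:00): 2025-11-23 16:38 UTC ≤ query < +∞
16·60 + 38 + 720 = 1718 min
1718 = 1·1440 + 278; 278 = 4·60 + 38 → 04:38, 2025-11-23 + 1 day = 2025-11-24
→ 2025-11-24 04:38 FAX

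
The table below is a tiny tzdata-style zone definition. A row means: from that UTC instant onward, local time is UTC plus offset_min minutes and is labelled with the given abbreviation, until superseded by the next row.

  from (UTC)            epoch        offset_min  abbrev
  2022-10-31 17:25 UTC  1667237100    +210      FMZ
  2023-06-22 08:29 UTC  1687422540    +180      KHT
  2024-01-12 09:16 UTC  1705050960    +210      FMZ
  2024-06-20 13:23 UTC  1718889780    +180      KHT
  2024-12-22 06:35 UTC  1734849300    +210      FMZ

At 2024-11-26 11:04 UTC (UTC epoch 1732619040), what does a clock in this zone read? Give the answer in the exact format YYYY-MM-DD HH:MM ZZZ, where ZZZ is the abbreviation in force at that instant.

Query: 2024-11-26 11:04 UTC
Rule 4/5 (KHT, +03:00): 2024-06-20 13:23 UTC ≤ query < 2024-12-22 06:35 UTC
11·60 + 4 + 180 = 844 min
844 = 0·1440 + 844; 844 = 14·60 + 4 → 14:04, same day
→ 2024-11-26 14:04 KHT

2024-11-26 14:04 KHT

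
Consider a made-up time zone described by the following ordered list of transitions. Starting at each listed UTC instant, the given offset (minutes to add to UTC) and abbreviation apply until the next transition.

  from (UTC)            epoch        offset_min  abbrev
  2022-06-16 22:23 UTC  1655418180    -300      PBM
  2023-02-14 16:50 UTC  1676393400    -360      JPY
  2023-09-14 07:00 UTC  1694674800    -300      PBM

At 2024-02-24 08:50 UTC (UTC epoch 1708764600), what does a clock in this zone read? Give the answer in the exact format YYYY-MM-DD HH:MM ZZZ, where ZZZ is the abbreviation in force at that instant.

Query: 2024-02-24 08:50 UTC
Rule 3/3 (PBM, -05:00): 2023-09-14 07:00 UTC ≤ query < +∞
8·60 + 50 - 300 = 230 min
230 = 0·1440 + 230; 230 = 3·60 + 50 → 03:50, same day
→ 2024-02-24 03:50 PBM

2024-02-24 03:50 PBM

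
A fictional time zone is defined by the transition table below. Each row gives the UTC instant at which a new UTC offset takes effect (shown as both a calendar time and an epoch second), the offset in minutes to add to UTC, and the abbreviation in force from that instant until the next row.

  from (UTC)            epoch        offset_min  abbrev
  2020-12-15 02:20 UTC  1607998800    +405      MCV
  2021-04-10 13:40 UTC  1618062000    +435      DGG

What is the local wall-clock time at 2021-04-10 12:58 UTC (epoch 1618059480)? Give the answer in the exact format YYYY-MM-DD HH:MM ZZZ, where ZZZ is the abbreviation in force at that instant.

2021-04-10 19:43 MCV

Query: 2021-04-10 12:58 UTC
Rule 1/2 (MCV, +06:45): 2020-12-15 02:20 UTC ≤ query < 2021-04-10 13:40 UTC
12·60 + 58 + 405 = 1183 min
1183 = 0·1440 + 1183; 1183 = 19·60 + 43 → 19:43, same day
→ 2021-04-10 19:43 MCV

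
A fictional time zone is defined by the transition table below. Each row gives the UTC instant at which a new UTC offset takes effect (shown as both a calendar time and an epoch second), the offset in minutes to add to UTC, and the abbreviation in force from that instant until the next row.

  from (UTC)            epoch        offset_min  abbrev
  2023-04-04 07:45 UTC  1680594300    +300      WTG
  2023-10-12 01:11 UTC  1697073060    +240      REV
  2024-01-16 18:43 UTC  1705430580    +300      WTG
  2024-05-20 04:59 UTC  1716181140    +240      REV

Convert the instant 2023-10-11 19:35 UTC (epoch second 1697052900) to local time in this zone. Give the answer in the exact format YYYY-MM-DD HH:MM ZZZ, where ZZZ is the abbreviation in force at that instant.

Query: 2023-10-11 19:35 UTC
Rule 1/4 (WTG, +05:00): 2023-04-04 07:45 UTC ≤ query < 2023-10-12 01:11 UTC
19·60 + 35 + 300 = 1475 min
1475 = 1·1440 + 35; 35 = 0·60 + 35 → 00:35, 2023-10-11 + 1 day = 2023-10-12
→ 2023-10-12 00:35 WTG

2023-10-12 00:35 WTG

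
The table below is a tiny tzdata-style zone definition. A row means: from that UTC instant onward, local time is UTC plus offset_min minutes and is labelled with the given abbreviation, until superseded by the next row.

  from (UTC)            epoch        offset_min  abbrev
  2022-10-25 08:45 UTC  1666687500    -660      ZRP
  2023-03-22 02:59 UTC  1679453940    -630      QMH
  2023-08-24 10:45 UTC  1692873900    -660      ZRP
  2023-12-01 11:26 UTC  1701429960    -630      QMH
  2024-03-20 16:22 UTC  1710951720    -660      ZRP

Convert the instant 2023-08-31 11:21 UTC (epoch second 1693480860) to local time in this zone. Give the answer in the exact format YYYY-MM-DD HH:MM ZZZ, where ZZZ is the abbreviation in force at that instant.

Query: 2023-08-31 11:21 UTC
Rule 3/5 (ZRP, -11:00): 2023-08-24 10:45 UTC ≤ query < 2023-12-01 11:26 UTC
11·60 + 21 - 660 = 21 min
21 = 0·1440 + 21; 21 = 0·60 + 21 → 00:21, same day
→ 2023-08-31 00:21 ZRP

2023-08-31 00:21 ZRP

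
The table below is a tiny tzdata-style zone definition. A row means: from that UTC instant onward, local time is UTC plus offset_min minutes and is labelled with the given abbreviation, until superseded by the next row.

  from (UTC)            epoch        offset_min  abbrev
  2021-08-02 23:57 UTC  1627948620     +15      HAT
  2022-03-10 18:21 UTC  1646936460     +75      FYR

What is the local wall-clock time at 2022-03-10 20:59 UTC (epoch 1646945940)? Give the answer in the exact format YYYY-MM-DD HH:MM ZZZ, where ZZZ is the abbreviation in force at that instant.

Query: 2022-03-10 20:59 UTC
Rule 2/2 (FYR, +01:15): 2022-03-10 18:21 UTC ≤ query < +∞
20·60 + 59 + 75 = 1334 min
1334 = 0·1440 + 1334; 1334 = 22·60 + 14 → 22:14, same day
→ 2022-03-10 22:14 FYR

2022-03-10 22:14 FYR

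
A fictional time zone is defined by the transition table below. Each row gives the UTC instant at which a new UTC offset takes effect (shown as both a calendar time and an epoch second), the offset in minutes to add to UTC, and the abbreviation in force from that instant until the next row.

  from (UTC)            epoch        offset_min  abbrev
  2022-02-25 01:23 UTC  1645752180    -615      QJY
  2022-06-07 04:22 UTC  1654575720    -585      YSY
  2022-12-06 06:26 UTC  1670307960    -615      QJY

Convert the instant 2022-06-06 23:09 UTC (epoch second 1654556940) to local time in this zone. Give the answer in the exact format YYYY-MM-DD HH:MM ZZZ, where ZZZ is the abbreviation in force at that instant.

2022-06-06 12:54 QJY

Query: 2022-06-06 23:09 UTC
Rule 1/3 (QJY, -10:15): 2022-02-25 01:23 UTC ≤ query < 2022-06-07 04:22 UTC
23·60 + 9 - 615 = 774 min
774 = 0·1440 + 774; 774 = 12·60 + 54 → 12:54, same day
→ 2022-06-06 12:54 QJY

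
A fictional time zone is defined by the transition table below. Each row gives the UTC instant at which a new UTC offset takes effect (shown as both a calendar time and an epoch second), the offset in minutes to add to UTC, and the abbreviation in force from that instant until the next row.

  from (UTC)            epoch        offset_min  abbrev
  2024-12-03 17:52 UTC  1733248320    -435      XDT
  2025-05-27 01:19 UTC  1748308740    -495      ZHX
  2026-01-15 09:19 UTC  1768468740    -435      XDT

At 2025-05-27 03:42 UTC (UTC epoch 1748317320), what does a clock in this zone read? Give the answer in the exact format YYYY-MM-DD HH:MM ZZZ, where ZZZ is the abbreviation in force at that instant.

Query: 2025-05-27 03:42 UTC
Rule 2/3 (ZHX, -08:15): 2025-05-27 01:19 UTC ≤ query < 2026-01-15 09:19 UTC
3·60 + 42 - 495 = -273 min
-273 = -1·1440 + 1167; 1167 = 19·60 + 27 → 19:27, 2025-05-27 - 1 day = 2025-05-26
→ 2025-05-26 19:27 ZHX

2025-05-26 19:27 ZHX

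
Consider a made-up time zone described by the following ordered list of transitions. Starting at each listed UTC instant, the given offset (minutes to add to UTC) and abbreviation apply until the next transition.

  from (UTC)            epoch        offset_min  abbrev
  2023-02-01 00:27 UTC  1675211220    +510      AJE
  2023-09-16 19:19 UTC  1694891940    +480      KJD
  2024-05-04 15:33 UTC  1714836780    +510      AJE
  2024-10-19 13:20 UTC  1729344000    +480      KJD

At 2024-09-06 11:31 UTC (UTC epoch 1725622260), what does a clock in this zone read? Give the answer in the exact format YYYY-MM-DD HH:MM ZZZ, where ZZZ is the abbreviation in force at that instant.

2024-09-06 20:01 AJE

Query: 2024-09-06 11:31 UTC
Rule 3/4 (AJE, +08:30): 2024-05-04 15:33 UTC ≤ query < 2024-10-19 13:20 UTC
11·60 + 31 + 510 = 1201 min
1201 = 0·1440 + 1201; 1201 = 20·60 + 1 → 20:01, same day
→ 2024-09-06 20:01 AJE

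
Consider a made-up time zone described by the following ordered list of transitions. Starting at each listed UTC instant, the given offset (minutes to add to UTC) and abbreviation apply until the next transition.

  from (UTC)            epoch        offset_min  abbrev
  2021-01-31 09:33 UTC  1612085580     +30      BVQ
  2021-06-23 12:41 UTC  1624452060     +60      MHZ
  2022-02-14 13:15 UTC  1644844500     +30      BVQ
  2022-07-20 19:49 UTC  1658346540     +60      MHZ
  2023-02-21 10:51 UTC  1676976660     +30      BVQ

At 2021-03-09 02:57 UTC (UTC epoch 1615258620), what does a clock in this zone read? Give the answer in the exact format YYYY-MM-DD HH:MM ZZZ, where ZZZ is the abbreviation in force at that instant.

Query: 2021-03-09 02:57 UTC
Rule 1/5 (BVQ, +00:30): 2021-01-31 09:33 UTC ≤ query < 2021-06-23 12:41 UTC
2·60 + 57 + 30 = 207 min
207 = 0·1440 + 207; 207 = 3·60 + 27 → 03:27, same day
→ 2021-03-09 03:27 BVQ

2021-03-09 03:27 BVQ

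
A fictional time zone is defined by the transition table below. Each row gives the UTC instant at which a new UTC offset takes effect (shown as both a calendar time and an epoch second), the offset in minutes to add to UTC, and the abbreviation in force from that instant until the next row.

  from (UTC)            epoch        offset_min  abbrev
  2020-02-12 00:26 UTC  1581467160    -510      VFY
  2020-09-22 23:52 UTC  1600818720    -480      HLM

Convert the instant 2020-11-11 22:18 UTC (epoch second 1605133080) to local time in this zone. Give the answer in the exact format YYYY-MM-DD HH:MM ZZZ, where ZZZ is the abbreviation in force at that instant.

2020-11-11 14:18 HLM

Query: 2020-11-11 22:18 UTC
Rule 2/2 (HLM, -08:00): 2020-09-22 23:52 UTC ≤ query < +∞
22·60 + 18 - 480 = 858 min
858 = 0·1440 + 858; 858 = 14·60 + 18 → 14:18, same day
→ 2020-11-11 14:18 HLM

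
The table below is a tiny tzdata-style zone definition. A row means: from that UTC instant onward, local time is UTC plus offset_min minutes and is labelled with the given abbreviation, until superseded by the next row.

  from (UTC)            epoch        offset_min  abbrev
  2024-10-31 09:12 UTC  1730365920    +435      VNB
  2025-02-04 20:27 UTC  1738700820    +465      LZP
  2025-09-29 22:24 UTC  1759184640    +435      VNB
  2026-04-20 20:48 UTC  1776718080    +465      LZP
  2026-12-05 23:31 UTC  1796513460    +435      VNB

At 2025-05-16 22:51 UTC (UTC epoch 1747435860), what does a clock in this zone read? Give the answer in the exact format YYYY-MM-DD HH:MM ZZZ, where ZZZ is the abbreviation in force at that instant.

2025-05-17 06:36 LZP

Query: 2025-05-16 22:51 UTC
Rule 2/5 (LZP, +07:45): 2025-02-04 20:27 UTC ≤ query < 2025-09-29 22:24 UTC
22·60 + 51 + 465 = 1836 min
1836 = 1·1440 + 396; 396 = 6·60 + 36 → 06:36, 2025-05-16 + 1 day = 2025-05-17
→ 2025-05-17 06:36 LZP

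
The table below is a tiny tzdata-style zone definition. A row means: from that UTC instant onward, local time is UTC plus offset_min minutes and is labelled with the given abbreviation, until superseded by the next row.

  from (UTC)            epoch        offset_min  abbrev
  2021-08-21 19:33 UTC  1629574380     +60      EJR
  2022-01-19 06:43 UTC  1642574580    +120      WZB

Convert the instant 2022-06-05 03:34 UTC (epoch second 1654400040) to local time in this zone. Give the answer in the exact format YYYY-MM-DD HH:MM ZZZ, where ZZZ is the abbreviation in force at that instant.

2022-06-05 05:34 WZB

Query: 2022-06-05 03:34 UTC
Rule 2/2 (WZB, +02:00): 2022-01-19 06:43 UTC ≤ query < +∞
3·60 + 34 + 120 = 334 min
334 = 0·1440 + 334; 334 = 5·60 + 34 → 05:34, same day
→ 2022-06-05 05:34 WZB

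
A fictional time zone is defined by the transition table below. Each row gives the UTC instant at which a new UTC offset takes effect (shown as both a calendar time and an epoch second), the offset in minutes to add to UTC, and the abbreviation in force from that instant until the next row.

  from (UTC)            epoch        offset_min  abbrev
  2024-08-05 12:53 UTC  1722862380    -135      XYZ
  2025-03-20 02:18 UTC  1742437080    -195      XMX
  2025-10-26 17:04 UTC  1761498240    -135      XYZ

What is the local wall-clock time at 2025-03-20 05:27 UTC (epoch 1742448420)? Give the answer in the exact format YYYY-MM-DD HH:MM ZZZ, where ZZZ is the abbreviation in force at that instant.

2025-03-20 02:12 XMX

Query: 2025-03-20 05:27 UTC
Rule 2/3 (XMX, -03:15): 2025-03-20 02:18 UTC ≤ query < 2025-10-26 17:04 UTC
5·60 + 27 - 195 = 132 min
132 = 0·1440 + 132; 132 = 2·60 + 12 → 02:12, same day
→ 2025-03-20 02:12 XMX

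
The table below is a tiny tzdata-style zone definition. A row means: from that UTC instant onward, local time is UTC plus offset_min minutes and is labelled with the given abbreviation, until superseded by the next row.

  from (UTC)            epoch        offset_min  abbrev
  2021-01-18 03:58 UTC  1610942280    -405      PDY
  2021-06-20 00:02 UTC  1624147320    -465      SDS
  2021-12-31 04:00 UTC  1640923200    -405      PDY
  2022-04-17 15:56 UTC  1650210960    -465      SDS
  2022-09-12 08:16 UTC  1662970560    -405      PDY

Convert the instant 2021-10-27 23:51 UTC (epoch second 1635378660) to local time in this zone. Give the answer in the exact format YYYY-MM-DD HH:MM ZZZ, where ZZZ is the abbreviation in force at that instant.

Query: 2021-10-27 23:51 UTC
Rule 2/5 (SDS, -07:45): 2021-06-20 00:02 UTC ≤ query < 2021-12-31 04:00 UTC
23·60 + 51 - 465 = 966 min
966 = 0·1440 + 966; 966 = 16·60 + 6 → 16:06, same day
→ 2021-10-27 16:06 SDS

2021-10-27 16:06 SDS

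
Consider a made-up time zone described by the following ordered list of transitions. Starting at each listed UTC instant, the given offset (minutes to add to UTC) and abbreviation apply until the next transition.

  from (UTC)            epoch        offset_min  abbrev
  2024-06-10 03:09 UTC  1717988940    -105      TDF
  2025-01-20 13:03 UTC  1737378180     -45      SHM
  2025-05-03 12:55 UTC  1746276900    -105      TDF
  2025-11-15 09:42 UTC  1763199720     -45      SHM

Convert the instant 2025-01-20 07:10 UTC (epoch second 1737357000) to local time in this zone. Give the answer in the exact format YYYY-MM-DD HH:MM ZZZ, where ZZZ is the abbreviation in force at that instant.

Query: 2025-01-20 07:10 UTC
Rule 1/4 (TDF, -01:45): 2024-06-10 03:09 UTC ≤ query < 2025-01-20 13:03 UTC
7·60 + 10 - 105 = 325 min
325 = 0·1440 + 325; 325 = 5·60 + 25 → 05:25, same day
→ 2025-01-20 05:25 TDF

2025-01-20 05:25 TDF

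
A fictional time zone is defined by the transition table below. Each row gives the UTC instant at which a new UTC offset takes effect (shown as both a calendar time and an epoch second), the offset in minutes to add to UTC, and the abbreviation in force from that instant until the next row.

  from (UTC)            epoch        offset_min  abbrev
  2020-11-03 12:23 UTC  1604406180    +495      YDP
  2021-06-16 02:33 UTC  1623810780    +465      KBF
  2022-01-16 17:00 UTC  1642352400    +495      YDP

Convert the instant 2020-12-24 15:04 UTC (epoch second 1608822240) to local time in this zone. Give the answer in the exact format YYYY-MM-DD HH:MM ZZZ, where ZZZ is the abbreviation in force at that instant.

Query: 2020-12-24 15:04 UTC
Rule 1/3 (YDP, +08:15): 2020-11-03 12:23 UTC ≤ query < 2021-06-16 02:33 UTC
15·60 + 4 + 495 = 1399 min
1399 = 0·1440 + 1399; 1399 = 23·60 + 19 → 23:19, same day
→ 2020-12-24 23:19 YDP

2020-12-24 23:19 YDP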